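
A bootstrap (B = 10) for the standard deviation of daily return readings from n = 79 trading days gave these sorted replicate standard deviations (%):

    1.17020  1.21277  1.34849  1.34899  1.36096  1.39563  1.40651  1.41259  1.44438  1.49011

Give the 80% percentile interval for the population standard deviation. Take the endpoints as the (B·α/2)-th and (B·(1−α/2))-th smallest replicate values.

(1.17020, 1.44438)

α = 0.20; lower rank = 10 × 0.100 = 1; upper rank = 10 × 0.900 = 9.
The 1st smallest replicate is 1.17020; the 9th is 1.44438.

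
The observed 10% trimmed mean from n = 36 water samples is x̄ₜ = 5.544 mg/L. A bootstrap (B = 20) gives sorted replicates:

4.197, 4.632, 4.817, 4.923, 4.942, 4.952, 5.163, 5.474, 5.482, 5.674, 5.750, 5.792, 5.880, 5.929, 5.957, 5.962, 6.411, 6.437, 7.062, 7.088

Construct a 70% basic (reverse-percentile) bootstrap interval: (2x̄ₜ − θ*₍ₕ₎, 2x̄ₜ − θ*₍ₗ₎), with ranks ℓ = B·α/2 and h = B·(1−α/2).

(4.677, 6.271)

Percentile endpoints at ranks 3 and 17: θ*₍3₎ = 4.817, θ*₍17₎ = 6.411.
Basic interval reflects these around x̄ₜ:
  lower = 2 × 5.544 − 6.411 = 4.677
  upper = 2 × 5.544 − 4.817 = 6.271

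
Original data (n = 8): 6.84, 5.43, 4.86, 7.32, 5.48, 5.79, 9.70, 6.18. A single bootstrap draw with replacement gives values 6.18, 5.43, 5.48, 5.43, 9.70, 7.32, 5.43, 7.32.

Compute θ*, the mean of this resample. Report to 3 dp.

Mean = (6.18 + 5.43 + 5.48 + 5.43 + 9.70 + 7.32 + 5.43 + 7.32) / 8 = 52.290 / 8 = 6.536

θ* = 6.536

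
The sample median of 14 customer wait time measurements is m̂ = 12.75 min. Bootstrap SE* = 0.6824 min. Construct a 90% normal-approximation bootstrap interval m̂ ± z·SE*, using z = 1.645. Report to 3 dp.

Margin = 1.645 × 0.6824 = 1.1225
Interval: 12.75 ± 1.1225

(11.627, 13.873)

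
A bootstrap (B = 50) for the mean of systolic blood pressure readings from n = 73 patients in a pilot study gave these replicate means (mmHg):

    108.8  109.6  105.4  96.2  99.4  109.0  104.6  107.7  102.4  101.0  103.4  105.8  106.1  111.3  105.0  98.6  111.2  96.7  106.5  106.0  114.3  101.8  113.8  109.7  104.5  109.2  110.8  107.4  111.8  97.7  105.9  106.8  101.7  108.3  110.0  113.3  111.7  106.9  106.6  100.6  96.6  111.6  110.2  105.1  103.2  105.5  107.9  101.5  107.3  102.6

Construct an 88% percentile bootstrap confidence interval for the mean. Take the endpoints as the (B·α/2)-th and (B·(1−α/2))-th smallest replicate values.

(96.7, 111.8)

Sorted replicates: 96.2, 96.6, 96.7, 97.7, 98.6, 99.4, 100.6, 101.0, 101.5, 101.7, 101.8, 102.4, 102.6, 103.2, 103.4, 104.5, 104.6, 105.0, 105.1, 105.4, 105.5, 105.8, 105.9, 106.0, 106.1, 106.5, 106.6, 106.8, 106.9, 107.3, 107.4, 107.7, 107.9, 108.3, 108.8, 109.0, 109.2, 109.6, 109.7, 110.0, 110.2, 110.8, 111.2, 111.3, 111.6, 111.7, 111.8, 113.3, 113.8, 114.3
α = 0.12; lower rank = 50 × 0.060 = 3; upper rank = 50 × 0.940 = 47.
The 3rd smallest replicate is 96.7; the 47th is 111.8.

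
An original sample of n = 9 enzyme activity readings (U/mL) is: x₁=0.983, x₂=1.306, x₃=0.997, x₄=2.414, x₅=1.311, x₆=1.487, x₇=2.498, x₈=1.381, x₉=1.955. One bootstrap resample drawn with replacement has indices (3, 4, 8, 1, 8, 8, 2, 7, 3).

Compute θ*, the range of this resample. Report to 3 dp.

θ* = 1.515

Resample values: 0.997, 2.414, 1.381, 0.983, 1.381, 1.381, 1.306, 2.498, 0.997.
Range = 2.498 − 0.983 = 1.515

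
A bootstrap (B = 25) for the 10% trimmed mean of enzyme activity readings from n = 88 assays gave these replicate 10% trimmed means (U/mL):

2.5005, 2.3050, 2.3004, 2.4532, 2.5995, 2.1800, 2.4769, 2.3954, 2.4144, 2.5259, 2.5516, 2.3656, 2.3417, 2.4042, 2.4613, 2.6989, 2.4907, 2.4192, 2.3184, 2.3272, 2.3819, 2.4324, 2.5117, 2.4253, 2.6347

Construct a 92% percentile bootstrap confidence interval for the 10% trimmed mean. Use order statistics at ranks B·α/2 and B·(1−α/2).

(2.1800, 2.6347)

Sorted replicates: 2.1800, 2.3004, 2.3050, 2.3184, 2.3272, 2.3417, 2.3656, 2.3819, 2.3954, 2.4042, 2.4144, 2.4192, 2.4253, 2.4324, 2.4532, 2.4613, 2.4769, 2.4907, 2.5005, 2.5117, 2.5259, 2.5516, 2.5995, 2.6347, 2.6989
α = 0.08; lower rank = 25 × 0.040 = 1; upper rank = 25 × 0.960 = 24.
The 1st smallest replicate is 2.1800; the 24th is 2.6347.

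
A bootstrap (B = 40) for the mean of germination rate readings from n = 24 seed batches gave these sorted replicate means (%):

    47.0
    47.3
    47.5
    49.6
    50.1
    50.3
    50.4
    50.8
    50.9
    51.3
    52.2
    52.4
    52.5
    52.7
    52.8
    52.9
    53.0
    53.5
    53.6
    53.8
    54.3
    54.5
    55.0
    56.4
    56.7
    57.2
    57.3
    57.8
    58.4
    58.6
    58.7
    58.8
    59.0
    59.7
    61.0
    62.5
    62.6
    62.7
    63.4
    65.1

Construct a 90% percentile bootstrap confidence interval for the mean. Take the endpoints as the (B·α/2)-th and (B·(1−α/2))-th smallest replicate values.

α = 0.10; lower rank = 40 × 0.050 = 2; upper rank = 40 × 0.950 = 38.
The 2nd smallest replicate is 47.3; the 38th is 62.7.

(47.3, 62.7)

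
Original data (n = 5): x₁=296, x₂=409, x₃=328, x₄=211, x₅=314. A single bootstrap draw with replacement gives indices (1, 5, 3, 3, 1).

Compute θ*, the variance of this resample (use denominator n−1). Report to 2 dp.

θ* = 256.80

Resample values: 296, 314, 328, 328, 296.
Mean = 312.4000; sum of squared deviations = 1027.2000
s² = 1027.2000 / 4 = 256.8000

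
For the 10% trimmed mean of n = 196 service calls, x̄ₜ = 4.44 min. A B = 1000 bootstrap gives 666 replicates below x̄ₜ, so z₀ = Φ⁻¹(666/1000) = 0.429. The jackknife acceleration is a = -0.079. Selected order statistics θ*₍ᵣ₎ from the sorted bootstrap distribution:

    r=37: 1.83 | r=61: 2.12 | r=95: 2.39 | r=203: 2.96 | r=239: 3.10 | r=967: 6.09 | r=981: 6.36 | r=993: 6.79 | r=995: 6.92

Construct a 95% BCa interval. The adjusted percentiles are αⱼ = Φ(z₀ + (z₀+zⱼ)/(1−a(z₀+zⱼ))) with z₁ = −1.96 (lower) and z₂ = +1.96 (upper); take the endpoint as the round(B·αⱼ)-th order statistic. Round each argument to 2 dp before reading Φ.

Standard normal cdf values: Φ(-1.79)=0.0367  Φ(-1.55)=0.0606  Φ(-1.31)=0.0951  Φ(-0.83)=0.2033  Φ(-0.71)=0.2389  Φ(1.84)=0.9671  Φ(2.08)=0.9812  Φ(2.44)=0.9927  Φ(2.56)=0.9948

Lower: z₀ + z₁ = 0.429 + (-1.960) = -1.531; 1 − a(z₀+z₁) = 1 − (-0.079)(-1.531) = 0.8791; argument = 0.429 + (-1.531)/0.8791 = -1.3127 → -1.31.
α₁ = Φ(-1.31) = 0.0951; rank = round(1000 × 0.0951) = 95; θ*₍95₎ = 2.39.
Upper: z₀ + z₂ = 2.389; 1 − a(z₀+z₂) = 1.1887; argument = 2.4387 → 2.44; α₂ = 0.9927; rank = 993; θ*₍993₎ = 6.79.

(2.39, 6.79)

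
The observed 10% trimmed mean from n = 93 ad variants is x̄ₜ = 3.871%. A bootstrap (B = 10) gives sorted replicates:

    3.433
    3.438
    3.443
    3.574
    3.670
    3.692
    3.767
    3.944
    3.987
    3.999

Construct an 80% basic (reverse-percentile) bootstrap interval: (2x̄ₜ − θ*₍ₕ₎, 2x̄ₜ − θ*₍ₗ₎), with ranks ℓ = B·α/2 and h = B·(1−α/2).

(3.755, 4.309)

Percentile endpoints at ranks 1 and 9: θ*₍1₎ = 3.433, θ*₍9₎ = 3.987.
Basic interval reflects these around x̄ₜ:
  lower = 2 × 3.871 − 3.987 = 3.755
  upper = 2 × 3.871 − 3.433 = 4.309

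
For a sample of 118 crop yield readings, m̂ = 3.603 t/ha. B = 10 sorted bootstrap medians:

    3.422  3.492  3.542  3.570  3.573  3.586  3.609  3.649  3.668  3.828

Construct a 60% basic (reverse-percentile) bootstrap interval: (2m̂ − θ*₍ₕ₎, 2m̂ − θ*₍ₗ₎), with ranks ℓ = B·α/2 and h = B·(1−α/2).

Percentile endpoints at ranks 2 and 8: θ*₍2₎ = 3.492, θ*₍8₎ = 3.649.
Basic interval reflects these around m̂:
  lower = 2 × 3.603 − 3.649 = 3.557
  upper = 2 × 3.603 − 3.492 = 3.714

(3.557, 3.714)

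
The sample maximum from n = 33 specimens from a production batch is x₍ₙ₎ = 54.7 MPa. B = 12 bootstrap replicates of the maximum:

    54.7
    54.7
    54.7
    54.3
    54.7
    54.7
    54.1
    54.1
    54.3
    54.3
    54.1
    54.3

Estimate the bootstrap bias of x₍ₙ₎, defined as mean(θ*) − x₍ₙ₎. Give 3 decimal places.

bias = −0.283

mean(θ*) = (54.7 + 54.7 + 54.7 + 54.3 + 54.7 + 54.7 + 54.1 + 54.1 + 54.3 + 54.3 + 54.1 + 54.3) / 12 = 54.4167
bias = 54.4167 − 54.7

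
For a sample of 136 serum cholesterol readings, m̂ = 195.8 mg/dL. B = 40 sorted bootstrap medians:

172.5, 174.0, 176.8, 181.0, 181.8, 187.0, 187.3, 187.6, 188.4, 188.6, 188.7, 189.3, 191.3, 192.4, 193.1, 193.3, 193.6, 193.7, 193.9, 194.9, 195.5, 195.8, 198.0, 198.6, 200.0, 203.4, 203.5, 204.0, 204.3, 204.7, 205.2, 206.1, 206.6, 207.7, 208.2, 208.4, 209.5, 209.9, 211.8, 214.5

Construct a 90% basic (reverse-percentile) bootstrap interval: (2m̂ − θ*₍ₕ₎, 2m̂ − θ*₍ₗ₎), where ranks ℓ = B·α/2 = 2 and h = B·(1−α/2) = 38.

(181.7, 217.6)

Percentile endpoints at ranks 2 and 38: θ*₍2₎ = 174.0, θ*₍38₎ = 209.9.
Basic interval reflects these around m̂:
  lower = 2 × 195.8 − 209.9 = 181.7
  upper = 2 × 195.8 − 174.0 = 217.6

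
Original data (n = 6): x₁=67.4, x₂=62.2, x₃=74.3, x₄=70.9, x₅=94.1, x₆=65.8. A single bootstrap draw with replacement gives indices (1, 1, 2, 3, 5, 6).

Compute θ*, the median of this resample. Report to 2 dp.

θ* = 67.40

Resample values: 67.4, 67.4, 62.2, 74.3, 94.1, 65.8.
Sorted: 62.2, 65.8, 67.4, 67.4, 74.3, 94.1
Median = average of the two middle values = 67.40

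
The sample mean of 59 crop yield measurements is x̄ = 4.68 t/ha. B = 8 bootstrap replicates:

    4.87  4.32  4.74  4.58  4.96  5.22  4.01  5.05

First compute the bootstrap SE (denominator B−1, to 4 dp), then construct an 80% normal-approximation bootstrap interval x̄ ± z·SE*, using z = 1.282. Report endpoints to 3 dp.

(4.166, 5.194)

Mean of replicates = 4.7188; sum of squared deviations = 1.1231; SE* = √(1.1231/7) = 0.4006
Margin = 1.282 × 0.4006 = 0.5136
Interval: 4.68 ± 0.5136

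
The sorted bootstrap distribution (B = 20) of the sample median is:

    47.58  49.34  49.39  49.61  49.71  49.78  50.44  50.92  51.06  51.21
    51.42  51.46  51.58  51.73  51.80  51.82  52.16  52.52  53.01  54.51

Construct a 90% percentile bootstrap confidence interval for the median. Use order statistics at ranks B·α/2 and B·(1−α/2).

(47.58, 53.01)

α = 0.10; lower rank = 20 × 0.050 = 1; upper rank = 20 × 0.950 = 19.
The 1st smallest replicate is 47.58; the 19th is 53.01.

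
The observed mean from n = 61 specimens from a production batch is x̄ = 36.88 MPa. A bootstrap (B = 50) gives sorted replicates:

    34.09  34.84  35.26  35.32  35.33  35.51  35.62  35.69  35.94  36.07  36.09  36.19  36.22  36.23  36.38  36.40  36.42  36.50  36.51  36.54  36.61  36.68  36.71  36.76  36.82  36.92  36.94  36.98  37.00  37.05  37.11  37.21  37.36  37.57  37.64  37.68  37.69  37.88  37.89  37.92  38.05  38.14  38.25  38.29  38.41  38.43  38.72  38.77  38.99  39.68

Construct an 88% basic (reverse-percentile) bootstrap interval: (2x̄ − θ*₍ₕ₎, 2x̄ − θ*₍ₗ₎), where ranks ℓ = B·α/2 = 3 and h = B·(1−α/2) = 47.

Percentile endpoints at ranks 3 and 47: θ*₍3₎ = 35.26, θ*₍47₎ = 38.72.
Basic interval reflects these around x̄:
  lower = 2 × 36.88 − 38.72 = 35.04
  upper = 2 × 36.88 − 35.26 = 38.50

(35.04, 38.50)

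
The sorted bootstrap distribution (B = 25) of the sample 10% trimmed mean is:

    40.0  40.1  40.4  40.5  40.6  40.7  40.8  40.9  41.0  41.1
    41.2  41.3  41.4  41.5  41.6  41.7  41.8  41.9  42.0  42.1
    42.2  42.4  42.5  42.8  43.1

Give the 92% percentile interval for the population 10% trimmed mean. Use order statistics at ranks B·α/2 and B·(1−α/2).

(40.0, 42.8)

α = 0.08; lower rank = 25 × 0.040 = 1; upper rank = 25 × 0.960 = 24.
The 1st smallest replicate is 40.0; the 24th is 42.8.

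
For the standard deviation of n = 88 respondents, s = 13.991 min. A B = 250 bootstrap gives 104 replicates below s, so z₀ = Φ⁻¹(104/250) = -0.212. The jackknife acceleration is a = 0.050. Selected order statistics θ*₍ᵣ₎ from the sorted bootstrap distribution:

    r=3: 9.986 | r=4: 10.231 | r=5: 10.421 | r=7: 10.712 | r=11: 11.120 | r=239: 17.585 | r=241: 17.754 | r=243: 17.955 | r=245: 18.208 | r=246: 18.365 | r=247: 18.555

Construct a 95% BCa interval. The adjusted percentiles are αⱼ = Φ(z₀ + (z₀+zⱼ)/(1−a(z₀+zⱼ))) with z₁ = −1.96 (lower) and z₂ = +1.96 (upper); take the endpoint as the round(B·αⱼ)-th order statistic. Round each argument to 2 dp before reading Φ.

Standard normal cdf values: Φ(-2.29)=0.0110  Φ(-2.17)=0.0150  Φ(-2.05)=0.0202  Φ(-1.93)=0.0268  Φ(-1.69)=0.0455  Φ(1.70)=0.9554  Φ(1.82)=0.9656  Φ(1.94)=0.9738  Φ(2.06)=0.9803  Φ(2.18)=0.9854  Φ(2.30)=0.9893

(10.231, 17.585)

Lower: z₀ + z₁ = -0.212 + (-1.960) = -2.172; 1 − a(z₀+z₁) = 1 − (0.050)(-2.172) = 1.1086; argument = -0.212 + (-2.172)/1.1086 = -2.1712 → -2.17.
α₁ = Φ(-2.17) = 0.0150; rank = round(250 × 0.0150) = 4; θ*₍4₎ = 10.231.
Upper: z₀ + z₂ = 1.748; 1 − a(z₀+z₂) = 0.9126; argument = 1.7034 → 1.70; α₂ = 0.9554; rank = 239; θ*₍239₎ = 17.585.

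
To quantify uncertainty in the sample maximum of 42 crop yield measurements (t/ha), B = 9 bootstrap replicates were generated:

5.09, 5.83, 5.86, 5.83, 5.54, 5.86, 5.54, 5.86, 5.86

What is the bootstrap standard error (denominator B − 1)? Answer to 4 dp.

Bootstrap SE is the standard deviation of the 9 replicate maximums.
Mean of replicates: (5.09 + 5.83 + 5.86 + 5.83 + 5.54 + 5.86 + 5.54 + 5.86 + 5.86) / 9 = 51.27000 / 9 = 5.69667
Sum of squared deviations: (−0.60667)² + (+0.13333)² + (+0.16333)² + (+0.13333)² + (−0.15667)² + (+0.16333)² + (−0.15667)² + (+0.16333)² + (+0.16333)² = 0.55940
Variance = 0.55940 / 8 = 0.06993
SE* = √0.06993

SE* = 0.2644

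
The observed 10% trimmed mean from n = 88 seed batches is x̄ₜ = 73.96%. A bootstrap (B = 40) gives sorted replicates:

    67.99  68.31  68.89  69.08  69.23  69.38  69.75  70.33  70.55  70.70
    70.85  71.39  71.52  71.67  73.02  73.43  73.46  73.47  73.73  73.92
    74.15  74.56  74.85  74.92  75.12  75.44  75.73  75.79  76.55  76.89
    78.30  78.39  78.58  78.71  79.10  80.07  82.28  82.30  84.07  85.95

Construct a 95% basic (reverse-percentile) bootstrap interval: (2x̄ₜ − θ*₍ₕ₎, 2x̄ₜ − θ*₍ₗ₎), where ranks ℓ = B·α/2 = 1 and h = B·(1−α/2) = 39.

(63.85, 79.93)

Percentile endpoints at ranks 1 and 39: θ*₍1₎ = 67.99, θ*₍39₎ = 84.07.
Basic interval reflects these around x̄ₜ:
  lower = 2 × 73.96 − 84.07 = 63.85
  upper = 2 × 73.96 − 67.99 = 79.93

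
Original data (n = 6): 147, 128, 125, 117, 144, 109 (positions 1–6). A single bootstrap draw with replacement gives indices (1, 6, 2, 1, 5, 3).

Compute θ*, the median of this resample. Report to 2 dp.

θ* = 136.00

Resample values: 147, 109, 128, 147, 144, 125.
Sorted: 109, 125, 128, 144, 147, 147
Median = average of the two middle values = 136.00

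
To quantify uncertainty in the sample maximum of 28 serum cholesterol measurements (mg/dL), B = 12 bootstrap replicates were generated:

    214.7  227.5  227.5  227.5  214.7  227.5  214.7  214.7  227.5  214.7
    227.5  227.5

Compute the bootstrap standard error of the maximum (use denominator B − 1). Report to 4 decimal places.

Bootstrap SE is the standard deviation of the 12 replicate maximums.
Mean of replicates: (214.7 + 227.5 + 227.5 + 227.5 + 214.7 + 227.5 + 214.7 + 214.7 + 227.5 + 214.7 + 227.5 + 227.5) / 12 = 2666.00000 / 12 = 222.16667
Sum of squared deviations: (−7.46667)² + (+5.33333)² + (+5.33333)² + (+5.33333)² + (−7.46667)² + (+5.33333)² + (−7.46667)² + (−7.46667)² + (+5.33333)² + (−7.46667)² + (+5.33333)² + (+5.33333)² = 477.86667
Variance = 477.86667 / 11 = 43.44242
SE* = √43.44242

SE* = 6.5911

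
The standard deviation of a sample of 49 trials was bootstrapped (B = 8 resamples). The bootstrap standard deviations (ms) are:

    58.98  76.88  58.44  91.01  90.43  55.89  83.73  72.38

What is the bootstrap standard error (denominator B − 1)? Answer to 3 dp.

SE* = 14.434

Bootstrap SE is the standard deviation of the 8 replicate standard deviations.
Mean of replicates: (58.98 + 76.88 + 58.44 + 91.01 + 90.43 + 55.89 + 83.73 + 72.38) / 8 = 587.7400 / 8 = 73.4675
Sum of squared deviations: (−14.4875)² + (+3.4125)² + (−15.0275)² + (+17.5425)² + (+16.9625)² + (−17.5775)² + (+10.2625)² + (−1.0875)² = 1458.2944
Variance = 1458.2944 / 7 = 208.3278
SE* = √208.3278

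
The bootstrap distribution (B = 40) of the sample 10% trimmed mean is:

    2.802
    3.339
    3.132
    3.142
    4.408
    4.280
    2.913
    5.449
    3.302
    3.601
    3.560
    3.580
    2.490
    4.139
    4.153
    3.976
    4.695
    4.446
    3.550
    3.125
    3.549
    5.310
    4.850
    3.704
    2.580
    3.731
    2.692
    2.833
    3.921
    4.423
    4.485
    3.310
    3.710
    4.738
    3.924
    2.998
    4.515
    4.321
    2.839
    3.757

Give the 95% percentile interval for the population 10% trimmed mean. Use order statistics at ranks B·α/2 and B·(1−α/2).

Sorted replicates: 2.490, 2.580, 2.692, 2.802, 2.833, 2.839, 2.913, 2.998, 3.125, 3.132, 3.142, 3.302, 3.310, 3.339, 3.549, 3.550, 3.560, 3.580, 3.601, 3.704, 3.710, 3.731, 3.757, 3.921, 3.924, 3.976, 4.139, 4.153, 4.280, 4.321, 4.408, 4.423, 4.446, 4.485, 4.515, 4.695, 4.738, 4.850, 5.310, 5.449
α = 0.05; lower rank = 40 × 0.025 = 1; upper rank = 40 × 0.975 = 39.
The 1st smallest replicate is 2.490; the 39th is 5.310.

(2.490, 5.310)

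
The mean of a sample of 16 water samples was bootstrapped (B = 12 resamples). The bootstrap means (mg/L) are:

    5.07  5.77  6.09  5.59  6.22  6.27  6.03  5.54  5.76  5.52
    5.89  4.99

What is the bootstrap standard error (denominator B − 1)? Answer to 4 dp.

Bootstrap SE is the standard deviation of the 12 replicate means.
Mean of replicates: (5.07 + 5.77 + 6.09 + 5.59 + 6.22 + 6.27 + 6.03 + 5.54 + 5.76 + 5.52 + 5.89 + 4.99) / 12 = 68.74000 / 12 = 5.72833
Sum of squared deviations: (−0.65833)² + (+0.04167)² + (+0.36167)² + (−0.13833)² + (+0.49167)² + (+0.54167)² + (+0.30167)² + (−0.18833)² + (+0.03167)² + (−0.20833)² + (+0.16167)² + (−0.73833)² = 1.86237
Variance = 1.86237 / 11 = 0.16931
SE* = √0.16931

SE* = 0.4115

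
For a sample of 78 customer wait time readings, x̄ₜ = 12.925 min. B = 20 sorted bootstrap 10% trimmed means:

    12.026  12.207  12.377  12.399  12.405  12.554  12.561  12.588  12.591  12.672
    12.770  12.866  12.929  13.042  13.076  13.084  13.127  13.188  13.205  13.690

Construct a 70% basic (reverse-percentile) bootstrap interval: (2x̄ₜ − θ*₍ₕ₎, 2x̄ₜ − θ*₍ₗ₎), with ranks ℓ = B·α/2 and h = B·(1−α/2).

Percentile endpoints at ranks 3 and 17: θ*₍3₎ = 12.377, θ*₍17₎ = 13.127.
Basic interval reflects these around x̄ₜ:
  lower = 2 × 12.925 − 13.127 = 12.723
  upper = 2 × 12.925 − 12.377 = 13.473

(12.723, 13.473)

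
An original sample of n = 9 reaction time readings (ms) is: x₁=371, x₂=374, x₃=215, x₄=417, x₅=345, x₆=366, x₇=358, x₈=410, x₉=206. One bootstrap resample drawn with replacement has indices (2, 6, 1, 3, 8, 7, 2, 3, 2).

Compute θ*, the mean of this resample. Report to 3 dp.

θ* = 339.667

Resample values: 374, 366, 371, 215, 410, 358, 374, 215, 374.
Mean = (374 + 366 + 371 + 215 + 410 + 358 + 374 + 215 + 374) / 9 = 3057.0 / 9 = 339.667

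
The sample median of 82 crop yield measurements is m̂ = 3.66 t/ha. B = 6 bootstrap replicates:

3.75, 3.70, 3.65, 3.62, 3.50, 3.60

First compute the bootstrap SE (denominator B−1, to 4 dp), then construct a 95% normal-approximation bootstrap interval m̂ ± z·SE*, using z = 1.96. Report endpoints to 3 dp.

Mean of replicates = 3.6367; sum of squared deviations = 0.0373; SE* = √(0.0373/5) = 0.0864
Margin = 1.96 × 0.0864 = 0.1693
Interval: 3.66 ± 0.1693

(3.491, 3.829)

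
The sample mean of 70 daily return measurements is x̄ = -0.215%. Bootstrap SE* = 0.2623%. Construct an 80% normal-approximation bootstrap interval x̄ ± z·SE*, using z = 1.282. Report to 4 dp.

(-0.5513, 0.1213)

Margin = 1.282 × 0.2623 = 0.33627
Interval: -0.215 ± 0.33627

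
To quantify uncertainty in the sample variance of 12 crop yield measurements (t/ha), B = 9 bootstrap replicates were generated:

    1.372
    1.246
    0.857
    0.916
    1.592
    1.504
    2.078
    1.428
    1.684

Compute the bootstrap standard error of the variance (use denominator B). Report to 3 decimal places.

SE* = 0.356

Bootstrap SE is the standard deviation of the 9 replicate variances.
Mean of replicates: (1.372 + 1.246 + 0.857 + 0.916 + 1.592 + 1.504 + 2.078 + 1.428 + 1.684) / 9 = 12.6770 / 9 = 1.4086
Sum of squared deviations: (−0.0366)² + (−0.1626)² + (−0.5516)² + (−0.4926)² + (+0.1834)² + (+0.0954)² + (+0.6694)² + (+0.0194)² + (+0.2754)² = 1.1418
Variance = 1.1418 / 9 = 0.1269
SE* = √0.1269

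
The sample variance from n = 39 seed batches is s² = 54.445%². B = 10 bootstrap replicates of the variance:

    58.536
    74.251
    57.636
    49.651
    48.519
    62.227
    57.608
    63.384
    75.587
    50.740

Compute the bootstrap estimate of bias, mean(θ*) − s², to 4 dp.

bias = +5.3689

mean(θ*) = (58.536 + 74.251 + 57.636 + 49.651 + 48.519 + 62.227 + 57.608 + 63.384 + 75.587 + 50.740) / 10 = 59.81390
bias = 59.81390 − 54.445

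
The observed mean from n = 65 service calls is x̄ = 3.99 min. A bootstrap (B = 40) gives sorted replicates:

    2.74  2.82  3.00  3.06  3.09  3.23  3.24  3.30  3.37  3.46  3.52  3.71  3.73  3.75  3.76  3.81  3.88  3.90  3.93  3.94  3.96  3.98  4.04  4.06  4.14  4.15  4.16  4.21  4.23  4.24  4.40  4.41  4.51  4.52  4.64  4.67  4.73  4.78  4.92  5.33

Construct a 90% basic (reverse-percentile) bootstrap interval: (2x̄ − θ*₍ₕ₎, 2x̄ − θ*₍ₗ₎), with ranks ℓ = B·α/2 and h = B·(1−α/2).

(3.20, 5.16)

Percentile endpoints at ranks 2 and 38: θ*₍2₎ = 2.82, θ*₍38₎ = 4.78.
Basic interval reflects these around x̄:
  lower = 2 × 3.99 − 4.78 = 3.20
  upper = 2 × 3.99 − 2.82 = 5.16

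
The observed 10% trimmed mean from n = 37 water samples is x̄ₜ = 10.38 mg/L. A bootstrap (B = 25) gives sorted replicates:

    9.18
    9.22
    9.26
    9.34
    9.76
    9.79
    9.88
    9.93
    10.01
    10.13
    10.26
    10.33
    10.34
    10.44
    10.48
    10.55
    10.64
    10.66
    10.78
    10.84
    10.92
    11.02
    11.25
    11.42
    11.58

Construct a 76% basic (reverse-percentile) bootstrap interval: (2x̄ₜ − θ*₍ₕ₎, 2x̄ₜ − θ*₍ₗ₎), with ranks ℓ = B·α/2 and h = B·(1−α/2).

Percentile endpoints at ranks 3 and 22: θ*₍3₎ = 9.26, θ*₍22₎ = 11.02.
Basic interval reflects these around x̄ₜ:
  lower = 2 × 10.38 − 11.02 = 9.74
  upper = 2 × 10.38 − 9.26 = 11.50

(9.74, 11.50)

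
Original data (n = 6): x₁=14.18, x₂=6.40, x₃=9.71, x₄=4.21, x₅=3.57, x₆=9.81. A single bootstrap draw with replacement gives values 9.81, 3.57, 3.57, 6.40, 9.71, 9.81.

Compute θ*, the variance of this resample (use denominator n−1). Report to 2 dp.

Mean = 7.1450; sum of squared deviations = 46.9000
s² = 46.9000 / 5 = 9.3800

θ* = 9.38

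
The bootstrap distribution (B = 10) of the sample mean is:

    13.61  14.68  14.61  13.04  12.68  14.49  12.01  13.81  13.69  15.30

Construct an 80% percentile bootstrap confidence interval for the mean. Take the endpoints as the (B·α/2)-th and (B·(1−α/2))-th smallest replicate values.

Sorted replicates: 12.01, 12.68, 13.04, 13.61, 13.69, 13.81, 14.49, 14.61, 14.68, 15.30
α = 0.20; lower rank = 10 × 0.100 = 1; upper rank = 10 × 0.900 = 9.
The 1st smallest replicate is 12.01; the 9th is 14.68.

(12.01, 14.68)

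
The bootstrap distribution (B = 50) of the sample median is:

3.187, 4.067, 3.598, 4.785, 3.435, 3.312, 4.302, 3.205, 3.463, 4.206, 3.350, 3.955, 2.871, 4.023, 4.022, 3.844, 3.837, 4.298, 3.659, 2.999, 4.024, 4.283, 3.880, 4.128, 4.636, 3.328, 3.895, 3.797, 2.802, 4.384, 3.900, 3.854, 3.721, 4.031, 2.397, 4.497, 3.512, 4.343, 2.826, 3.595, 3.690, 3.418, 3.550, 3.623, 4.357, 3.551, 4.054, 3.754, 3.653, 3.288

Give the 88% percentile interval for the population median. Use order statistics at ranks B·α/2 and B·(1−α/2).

(2.826, 4.384)

Sorted replicates: 2.397, 2.802, 2.826, 2.871, 2.999, 3.187, 3.205, 3.288, 3.312, 3.328, 3.350, 3.418, 3.435, 3.463, 3.512, 3.550, 3.551, 3.595, 3.598, 3.623, 3.653, 3.659, 3.690, 3.721, 3.754, 3.797, 3.837, 3.844, 3.854, 3.880, 3.895, 3.900, 3.955, 4.022, 4.023, 4.024, 4.031, 4.054, 4.067, 4.128, 4.206, 4.283, 4.298, 4.302, 4.343, 4.357, 4.384, 4.497, 4.636, 4.785
α = 0.12; lower rank = 50 × 0.060 = 3; upper rank = 50 × 0.940 = 47.
The 3rd smallest replicate is 2.826; the 47th is 4.384.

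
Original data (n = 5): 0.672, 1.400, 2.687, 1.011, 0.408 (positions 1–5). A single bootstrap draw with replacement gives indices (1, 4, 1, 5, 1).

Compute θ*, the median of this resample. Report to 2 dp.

θ* = 0.67

Resample values: 0.672, 1.011, 0.672, 0.408, 0.672.
Sorted: 0.408, 0.672, 0.672, 0.672, 1.011
Median = middle value = 0.67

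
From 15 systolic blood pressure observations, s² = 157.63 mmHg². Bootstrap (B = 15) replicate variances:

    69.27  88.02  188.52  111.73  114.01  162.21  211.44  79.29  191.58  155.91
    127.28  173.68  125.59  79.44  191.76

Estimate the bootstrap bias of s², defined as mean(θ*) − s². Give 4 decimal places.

mean(θ*) = (69.27 + 88.02 + 188.52 + 111.73 + 114.01 + 162.21 + 211.44 + 79.29 + 191.58 + 155.91 + 127.28 + 173.68 + 125.59 + 79.44 + 191.76) / 15 = 137.98200
bias = 137.98200 − 157.63

bias = −19.6480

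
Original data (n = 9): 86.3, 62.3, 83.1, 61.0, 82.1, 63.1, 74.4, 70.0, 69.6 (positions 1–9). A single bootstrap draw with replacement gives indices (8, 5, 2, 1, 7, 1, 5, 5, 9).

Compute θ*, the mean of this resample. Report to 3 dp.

Resample values: 70.0, 82.1, 62.3, 86.3, 74.4, 86.3, 82.1, 82.1, 69.6.
Mean = (70.0 + 82.1 + 62.3 + 86.3 + 74.4 + 86.3 + 82.1 + 82.1 + 69.6) / 9 = 695.20 / 9 = 77.244

θ* = 77.244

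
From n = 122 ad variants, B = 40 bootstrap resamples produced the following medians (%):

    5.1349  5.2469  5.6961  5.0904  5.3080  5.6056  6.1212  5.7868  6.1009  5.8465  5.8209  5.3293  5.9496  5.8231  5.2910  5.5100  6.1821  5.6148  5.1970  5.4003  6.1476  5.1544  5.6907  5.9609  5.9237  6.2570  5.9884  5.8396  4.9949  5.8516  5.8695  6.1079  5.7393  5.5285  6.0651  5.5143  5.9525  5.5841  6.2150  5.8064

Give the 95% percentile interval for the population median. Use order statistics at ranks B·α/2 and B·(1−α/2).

Sorted replicates: 4.9949, 5.0904, 5.1349, 5.1544, 5.1970, 5.2469, 5.2910, 5.3080, 5.3293, 5.4003, 5.5100, 5.5143, 5.5285, 5.5841, 5.6056, 5.6148, 5.6907, 5.6961, 5.7393, 5.7868, 5.8064, 5.8209, 5.8231, 5.8396, 5.8465, 5.8516, 5.8695, 5.9237, 5.9496, 5.9525, 5.9609, 5.9884, 6.0651, 6.1009, 6.1079, 6.1212, 6.1476, 6.1821, 6.2150, 6.2570
α = 0.05; lower rank = 40 × 0.025 = 1; upper rank = 40 × 0.975 = 39.
The 1st smallest replicate is 4.9949; the 39th is 6.2150.

(4.9949, 6.2150)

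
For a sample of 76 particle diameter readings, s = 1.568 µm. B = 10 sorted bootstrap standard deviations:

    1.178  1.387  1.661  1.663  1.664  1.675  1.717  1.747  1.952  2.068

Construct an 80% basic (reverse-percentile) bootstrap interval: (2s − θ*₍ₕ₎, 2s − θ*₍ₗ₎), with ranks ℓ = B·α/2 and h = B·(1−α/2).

Percentile endpoints at ranks 1 and 9: θ*₍1₎ = 1.178, θ*₍9₎ = 1.952.
Basic interval reflects these around s:
  lower = 2 × 1.568 − 1.952 = 1.184
  upper = 2 × 1.568 − 1.178 = 1.958

(1.184, 1.958)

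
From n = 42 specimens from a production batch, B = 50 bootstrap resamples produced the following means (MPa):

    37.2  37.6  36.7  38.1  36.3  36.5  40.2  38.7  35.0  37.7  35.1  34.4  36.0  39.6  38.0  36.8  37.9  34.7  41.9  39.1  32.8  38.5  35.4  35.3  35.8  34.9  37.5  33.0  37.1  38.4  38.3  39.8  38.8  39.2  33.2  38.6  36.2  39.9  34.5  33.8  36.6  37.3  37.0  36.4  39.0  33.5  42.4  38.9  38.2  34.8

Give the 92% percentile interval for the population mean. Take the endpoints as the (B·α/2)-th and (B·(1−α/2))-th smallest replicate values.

Sorted replicates: 32.8, 33.0, 33.2, 33.5, 33.8, 34.4, 34.5, 34.7, 34.8, 34.9, 35.0, 35.1, 35.3, 35.4, 35.8, 36.0, 36.2, 36.3, 36.4, 36.5, 36.6, 36.7, 36.8, 37.0, 37.1, 37.2, 37.3, 37.5, 37.6, 37.7, 37.9, 38.0, 38.1, 38.2, 38.3, 38.4, 38.5, 38.6, 38.7, 38.8, 38.9, 39.0, 39.1, 39.2, 39.6, 39.8, 39.9, 40.2, 41.9, 42.4
α = 0.08; lower rank = 50 × 0.040 = 2; upper rank = 50 × 0.960 = 48.
The 2nd smallest replicate is 33.0; the 48th is 40.2.

(33.0, 40.2)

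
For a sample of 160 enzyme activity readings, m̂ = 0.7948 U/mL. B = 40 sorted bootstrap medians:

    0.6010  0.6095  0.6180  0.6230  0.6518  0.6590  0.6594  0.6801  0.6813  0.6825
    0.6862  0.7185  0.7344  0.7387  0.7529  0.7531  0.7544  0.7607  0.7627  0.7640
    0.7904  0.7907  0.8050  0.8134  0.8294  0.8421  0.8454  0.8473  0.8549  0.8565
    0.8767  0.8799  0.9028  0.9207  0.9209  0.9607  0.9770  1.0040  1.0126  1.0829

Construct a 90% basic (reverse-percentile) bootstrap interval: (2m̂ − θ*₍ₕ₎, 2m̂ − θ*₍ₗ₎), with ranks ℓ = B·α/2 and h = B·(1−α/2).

(0.5856, 0.9801)

Percentile endpoints at ranks 2 and 38: θ*₍2₎ = 0.6095, θ*₍38₎ = 1.0040.
Basic interval reflects these around m̂:
  lower = 2 × 0.7948 − 1.0040 = 0.5856
  upper = 2 × 0.7948 − 0.6095 = 0.9801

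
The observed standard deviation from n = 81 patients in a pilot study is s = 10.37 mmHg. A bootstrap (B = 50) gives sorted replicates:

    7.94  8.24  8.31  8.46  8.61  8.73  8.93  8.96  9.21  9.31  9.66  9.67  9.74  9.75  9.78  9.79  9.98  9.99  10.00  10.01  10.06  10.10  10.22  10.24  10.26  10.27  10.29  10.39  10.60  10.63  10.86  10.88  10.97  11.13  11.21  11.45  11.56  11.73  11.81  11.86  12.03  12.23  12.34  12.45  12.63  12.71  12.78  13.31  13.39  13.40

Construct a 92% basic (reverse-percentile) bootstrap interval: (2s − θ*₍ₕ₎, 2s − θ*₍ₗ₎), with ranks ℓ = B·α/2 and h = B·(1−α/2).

Percentile endpoints at ranks 2 and 48: θ*₍2₎ = 8.24, θ*₍48₎ = 13.31.
Basic interval reflects these around s:
  lower = 2 × 10.37 − 13.31 = 7.43
  upper = 2 × 10.37 − 8.24 = 12.50

(7.43, 12.50)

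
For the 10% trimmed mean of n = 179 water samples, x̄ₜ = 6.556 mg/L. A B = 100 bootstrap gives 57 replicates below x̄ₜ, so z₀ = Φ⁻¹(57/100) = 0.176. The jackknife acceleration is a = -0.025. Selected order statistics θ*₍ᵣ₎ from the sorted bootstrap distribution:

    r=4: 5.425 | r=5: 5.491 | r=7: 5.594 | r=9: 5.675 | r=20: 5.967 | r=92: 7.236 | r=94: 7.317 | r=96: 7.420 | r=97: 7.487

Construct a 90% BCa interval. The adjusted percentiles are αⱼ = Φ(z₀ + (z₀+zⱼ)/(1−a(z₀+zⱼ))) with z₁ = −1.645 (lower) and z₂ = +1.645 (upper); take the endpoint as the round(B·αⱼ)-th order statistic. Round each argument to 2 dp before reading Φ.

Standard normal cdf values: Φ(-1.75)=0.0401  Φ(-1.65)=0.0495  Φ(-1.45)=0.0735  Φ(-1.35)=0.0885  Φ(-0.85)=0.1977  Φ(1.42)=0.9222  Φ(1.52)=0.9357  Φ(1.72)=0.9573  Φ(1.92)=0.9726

Lower: z₀ + z₁ = 0.176 + (-1.645) = -1.469; 1 − a(z₀+z₁) = 1 − (-0.025)(-1.469) = 0.9633; argument = 0.176 + (-1.469)/0.9633 = -1.3490 → -1.35.
α₁ = Φ(-1.35) = 0.0885; rank = round(100 × 0.0885) = 9; θ*₍9₎ = 5.675.
Upper: z₀ + z₂ = 1.821; 1 − a(z₀+z₂) = 1.0455; argument = 1.9177 → 1.92; α₂ = 0.9726; rank = 97; θ*₍97₎ = 7.487.

(5.675, 7.487)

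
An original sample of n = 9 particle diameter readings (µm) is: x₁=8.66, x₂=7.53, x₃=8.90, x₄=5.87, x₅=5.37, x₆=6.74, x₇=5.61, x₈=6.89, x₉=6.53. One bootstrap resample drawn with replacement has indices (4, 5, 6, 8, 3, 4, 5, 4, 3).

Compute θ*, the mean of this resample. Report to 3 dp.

Resample values: 5.87, 5.37, 6.74, 6.89, 8.90, 5.87, 5.37, 5.87, 8.90.
Mean = (5.87 + 5.37 + 6.74 + 6.89 + 8.90 + 5.87 + 5.37 + 5.87 + 8.90) / 9 = 59.780 / 9 = 6.642

θ* = 6.642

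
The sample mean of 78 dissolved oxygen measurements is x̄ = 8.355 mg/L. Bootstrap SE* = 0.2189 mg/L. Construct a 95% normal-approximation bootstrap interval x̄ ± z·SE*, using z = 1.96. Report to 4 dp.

(7.9260, 8.7840)

Margin = 1.96 × 0.2189 = 0.42904
Interval: 8.355 ± 0.42904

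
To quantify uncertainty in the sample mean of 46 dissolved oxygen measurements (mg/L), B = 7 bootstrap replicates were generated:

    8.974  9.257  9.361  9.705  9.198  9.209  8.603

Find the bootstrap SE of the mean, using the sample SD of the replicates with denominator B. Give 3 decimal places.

Bootstrap SE is the standard deviation of the 7 replicate means.
Mean of replicates: (8.974 + 9.257 + 9.361 + 9.705 + 9.198 + 9.209 + 8.603) / 7 = 64.3070 / 7 = 9.1867
Sum of squared deviations: (−0.2127)² + (+0.0703)² + (+0.1743)² + (+0.5183)² + (+0.0113)² + (+0.0223)² + (−0.5837)² = 0.6905
Variance = 0.6905 / 7 = 0.0986
SE* = √0.0986

SE* = 0.314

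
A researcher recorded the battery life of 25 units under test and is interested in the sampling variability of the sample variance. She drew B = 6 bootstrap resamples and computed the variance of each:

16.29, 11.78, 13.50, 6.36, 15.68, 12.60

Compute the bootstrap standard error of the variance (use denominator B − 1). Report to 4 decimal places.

SE* = 3.5626

Bootstrap SE is the standard deviation of the 6 replicate variances.
Mean of replicates: (16.29 + 11.78 + 13.50 + 6.36 + 15.68 + 12.60) / 6 = 76.21000 / 6 = 12.70167
Sum of squared deviations: (+3.58833)² + (−0.92167)² + (+0.79833)² + (−6.34167)² + (+2.97833)² + (−0.10167)² = 63.46048
Variance = 63.46048 / 5 = 12.69210
SE* = √12.69210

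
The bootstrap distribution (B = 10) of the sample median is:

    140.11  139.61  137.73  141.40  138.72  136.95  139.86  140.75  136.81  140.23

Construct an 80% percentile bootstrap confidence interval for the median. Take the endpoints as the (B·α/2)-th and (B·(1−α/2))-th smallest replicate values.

(136.81, 140.75)

Sorted replicates: 136.81, 136.95, 137.73, 138.72, 139.61, 139.86, 140.11, 140.23, 140.75, 141.40
α = 0.20; lower rank = 10 × 0.100 = 1; upper rank = 10 × 0.900 = 9.
The 1st smallest replicate is 136.81; the 9th is 140.75.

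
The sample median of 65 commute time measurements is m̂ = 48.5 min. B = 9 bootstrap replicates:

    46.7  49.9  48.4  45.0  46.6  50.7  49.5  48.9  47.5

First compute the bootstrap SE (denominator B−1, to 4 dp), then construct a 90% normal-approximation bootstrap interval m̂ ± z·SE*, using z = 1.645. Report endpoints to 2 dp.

(45.49, 51.51)

Mean of replicates = 48.1333; sum of squared deviations = 26.8600; SE* = √(26.8600/8) = 1.8323
Margin = 1.645 × 1.8323 = 3.014
Interval: 48.5 ± 3.014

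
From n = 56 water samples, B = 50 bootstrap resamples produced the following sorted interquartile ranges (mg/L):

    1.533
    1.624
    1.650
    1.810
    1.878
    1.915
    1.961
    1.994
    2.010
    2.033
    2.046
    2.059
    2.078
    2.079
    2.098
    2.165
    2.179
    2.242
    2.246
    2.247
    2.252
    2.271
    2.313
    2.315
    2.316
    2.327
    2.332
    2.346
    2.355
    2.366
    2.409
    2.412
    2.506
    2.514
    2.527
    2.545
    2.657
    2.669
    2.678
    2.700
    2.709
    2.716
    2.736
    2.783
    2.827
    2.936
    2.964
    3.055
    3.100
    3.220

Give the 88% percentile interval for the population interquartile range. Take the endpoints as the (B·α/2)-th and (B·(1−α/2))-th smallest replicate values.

α = 0.12; lower rank = 50 × 0.060 = 3; upper rank = 50 × 0.940 = 47.
The 3rd smallest replicate is 1.650; the 47th is 2.964.

(1.650, 2.964)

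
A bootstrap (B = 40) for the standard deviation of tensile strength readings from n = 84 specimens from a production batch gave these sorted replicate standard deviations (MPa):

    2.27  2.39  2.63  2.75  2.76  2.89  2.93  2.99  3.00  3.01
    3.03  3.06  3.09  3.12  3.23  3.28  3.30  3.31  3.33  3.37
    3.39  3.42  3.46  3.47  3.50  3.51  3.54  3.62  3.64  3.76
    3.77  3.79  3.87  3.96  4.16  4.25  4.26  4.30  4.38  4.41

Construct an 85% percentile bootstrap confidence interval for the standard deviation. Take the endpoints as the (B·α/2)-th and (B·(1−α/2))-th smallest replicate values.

α = 0.15; lower rank = 40 × 0.075 = 3; upper rank = 40 × 0.925 = 37.
The 3rd smallest replicate is 2.63; the 37th is 4.26.

(2.63, 4.26)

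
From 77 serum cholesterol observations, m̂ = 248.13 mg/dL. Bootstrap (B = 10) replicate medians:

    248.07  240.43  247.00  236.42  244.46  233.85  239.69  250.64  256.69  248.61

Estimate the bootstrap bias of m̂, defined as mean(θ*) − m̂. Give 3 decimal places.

bias = −3.544

mean(θ*) = (248.07 + 240.43 + 247.00 + 236.42 + 244.46 + 233.85 + 239.69 + 250.64 + 256.69 + 248.61) / 10 = 244.5860
bias = 244.5860 − 248.13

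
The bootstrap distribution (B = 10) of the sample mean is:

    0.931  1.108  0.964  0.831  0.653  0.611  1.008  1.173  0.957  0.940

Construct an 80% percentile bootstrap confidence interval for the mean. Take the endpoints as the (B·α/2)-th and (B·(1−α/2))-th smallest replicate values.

Sorted replicates: 0.611, 0.653, 0.831, 0.931, 0.940, 0.957, 0.964, 1.008, 1.108, 1.173
α = 0.20; lower rank = 10 × 0.100 = 1; upper rank = 10 × 0.900 = 9.
The 1st smallest replicate is 0.611; the 9th is 1.108.

(0.611, 1.108)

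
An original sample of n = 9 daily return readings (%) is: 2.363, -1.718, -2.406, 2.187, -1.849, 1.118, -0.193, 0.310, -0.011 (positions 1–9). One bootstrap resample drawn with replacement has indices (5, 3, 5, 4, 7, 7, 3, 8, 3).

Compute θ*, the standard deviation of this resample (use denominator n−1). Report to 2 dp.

Resample values: -1.849, -2.406, -1.849, 2.187, -0.193, -0.193, -2.406, 0.310, -2.406.
Mean = -0.9783; sum of squared deviations = 20.5435
s² = 20.5435 / 8 = 2.5679
s = √2.5679 = 1.60

θ* = 1.60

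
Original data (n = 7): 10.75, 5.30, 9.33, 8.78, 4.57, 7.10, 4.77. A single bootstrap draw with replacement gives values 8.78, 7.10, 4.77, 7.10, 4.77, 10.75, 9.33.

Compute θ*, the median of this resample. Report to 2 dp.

Sorted: 4.77, 4.77, 7.10, 7.10, 8.78, 9.33, 10.75
Median = middle value = 7.10

θ* = 7.10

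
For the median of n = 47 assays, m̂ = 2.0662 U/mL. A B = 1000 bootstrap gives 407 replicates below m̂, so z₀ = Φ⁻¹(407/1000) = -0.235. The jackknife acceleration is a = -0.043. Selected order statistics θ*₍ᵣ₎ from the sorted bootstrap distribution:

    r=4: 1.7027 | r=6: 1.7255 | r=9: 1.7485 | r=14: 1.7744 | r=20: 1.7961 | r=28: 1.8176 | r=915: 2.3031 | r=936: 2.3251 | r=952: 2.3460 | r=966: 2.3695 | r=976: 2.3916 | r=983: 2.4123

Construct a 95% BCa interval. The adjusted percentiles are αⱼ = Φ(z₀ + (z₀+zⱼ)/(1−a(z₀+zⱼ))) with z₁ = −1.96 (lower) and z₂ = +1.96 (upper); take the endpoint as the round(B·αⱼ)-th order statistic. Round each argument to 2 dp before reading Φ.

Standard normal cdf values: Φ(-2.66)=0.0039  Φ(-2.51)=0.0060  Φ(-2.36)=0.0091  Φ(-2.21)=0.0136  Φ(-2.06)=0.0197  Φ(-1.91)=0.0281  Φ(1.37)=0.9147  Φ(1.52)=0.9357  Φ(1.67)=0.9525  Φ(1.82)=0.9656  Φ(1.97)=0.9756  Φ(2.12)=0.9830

(1.7027, 2.3031)

Lower: z₀ + z₁ = -0.235 + (-1.960) = -2.195; 1 − a(z₀+z₁) = 1 − (-0.043)(-2.195) = 0.9056; argument = -0.235 + (-2.195)/0.9056 = -2.6588 → -2.66.
α₁ = Φ(-2.66) = 0.0039; rank = round(1000 × 0.0039) = 4; θ*₍4₎ = 1.7027.
Upper: z₀ + z₂ = 1.725; 1 − a(z₀+z₂) = 1.0742; argument = 1.3709 → 1.37; α₂ = 0.9147; rank = 915; θ*₍915₎ = 2.3031.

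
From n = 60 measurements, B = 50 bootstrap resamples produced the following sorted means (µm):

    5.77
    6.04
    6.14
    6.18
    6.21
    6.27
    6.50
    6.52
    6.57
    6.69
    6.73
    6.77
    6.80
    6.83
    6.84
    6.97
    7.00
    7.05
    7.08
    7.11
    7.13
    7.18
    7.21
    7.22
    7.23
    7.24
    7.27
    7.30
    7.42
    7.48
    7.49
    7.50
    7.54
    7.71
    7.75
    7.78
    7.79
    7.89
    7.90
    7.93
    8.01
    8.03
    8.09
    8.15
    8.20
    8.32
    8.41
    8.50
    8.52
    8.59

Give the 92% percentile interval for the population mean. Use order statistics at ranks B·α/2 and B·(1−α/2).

(6.04, 8.50)

α = 0.08; lower rank = 50 × 0.040 = 2; upper rank = 50 × 0.960 = 48.
The 2nd smallest replicate is 6.04; the 48th is 8.50.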